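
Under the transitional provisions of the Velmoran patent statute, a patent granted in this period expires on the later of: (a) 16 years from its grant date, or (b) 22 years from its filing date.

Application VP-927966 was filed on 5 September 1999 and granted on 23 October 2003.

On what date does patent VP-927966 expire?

(a) grant + 16 years → 23 October 2019.
(b) filing + 22 years → 5 September 2021.
Later of the two: 5 September 2021.

September 5, 2021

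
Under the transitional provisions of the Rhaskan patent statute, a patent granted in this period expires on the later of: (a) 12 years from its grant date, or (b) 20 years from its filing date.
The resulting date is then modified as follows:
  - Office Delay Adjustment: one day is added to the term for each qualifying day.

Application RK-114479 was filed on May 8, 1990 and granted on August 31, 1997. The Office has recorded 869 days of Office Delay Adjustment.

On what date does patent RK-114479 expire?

(a) grant + 12 years → 31 August 2009.
(b) filing + 20 years → 8 May 2010.
Later of the two: 8 May 2010.
Office Delay Adjustment: +869 days → 23 September 2012.

2012-09-23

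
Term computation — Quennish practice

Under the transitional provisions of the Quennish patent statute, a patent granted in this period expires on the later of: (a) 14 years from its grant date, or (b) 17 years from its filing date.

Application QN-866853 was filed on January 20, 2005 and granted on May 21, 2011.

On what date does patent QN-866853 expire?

2025-05-21

(a) grant + 14 years → 21 May 2025.
(b) filing + 17 years → 20 January 2022.
Later of the two: 21 May 2025.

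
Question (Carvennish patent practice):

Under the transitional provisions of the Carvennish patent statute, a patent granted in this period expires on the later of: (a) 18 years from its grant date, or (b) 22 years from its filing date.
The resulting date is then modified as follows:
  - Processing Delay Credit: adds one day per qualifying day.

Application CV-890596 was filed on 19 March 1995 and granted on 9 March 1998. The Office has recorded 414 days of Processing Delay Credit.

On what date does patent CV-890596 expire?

(a) grant + 18 years → 9 March 2016.
(b) filing + 22 years → 19 March 2017.
Later of the two: 19 March 2017.
Processing Delay Credit: +414 days → 7 May 2018.

2018-05-07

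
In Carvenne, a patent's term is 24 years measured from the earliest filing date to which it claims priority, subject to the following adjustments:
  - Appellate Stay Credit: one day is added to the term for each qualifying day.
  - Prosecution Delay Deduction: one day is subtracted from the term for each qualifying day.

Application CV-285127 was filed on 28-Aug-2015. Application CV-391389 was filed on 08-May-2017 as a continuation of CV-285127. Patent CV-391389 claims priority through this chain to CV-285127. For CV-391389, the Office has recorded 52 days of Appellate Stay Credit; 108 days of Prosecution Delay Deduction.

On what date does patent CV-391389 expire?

Earliest priority filing: 28 August 2015.
Base term: 28 August 2015 + 24 years → 28 August 2039.
Appellate Stay Credit: +52 days → 19 October 2039.
Prosecution Delay Deduction: −108 days → 3 July 2039.

July 3, 2039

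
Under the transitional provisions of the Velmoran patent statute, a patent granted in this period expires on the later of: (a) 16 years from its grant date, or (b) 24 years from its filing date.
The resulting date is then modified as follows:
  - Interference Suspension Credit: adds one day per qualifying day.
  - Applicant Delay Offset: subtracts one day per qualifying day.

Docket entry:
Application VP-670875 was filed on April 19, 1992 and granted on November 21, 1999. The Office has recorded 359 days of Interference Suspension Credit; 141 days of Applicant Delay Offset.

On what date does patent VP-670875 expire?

(a) grant + 16 years → 21 November 2015.
(b) filing + 24 years → 19 April 2016.
Later of the two: 19 April 2016.
Interference Suspension Credit: +359 days → 13 April 2017.
Applicant Delay Offset: −141 days → 23 November 2016.

November 23, 2016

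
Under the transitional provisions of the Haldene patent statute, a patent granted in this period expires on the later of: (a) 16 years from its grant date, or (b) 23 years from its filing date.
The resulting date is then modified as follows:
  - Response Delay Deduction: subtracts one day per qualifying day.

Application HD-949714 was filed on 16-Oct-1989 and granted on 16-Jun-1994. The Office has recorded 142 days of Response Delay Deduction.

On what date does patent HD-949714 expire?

2012-05-27

(a) grant + 16 years → 16 June 2010.
(b) filing + 23 years → 16 October 2012.
Later of the two: 16 October 2012.
Response Delay Deduction: −142 days → 27 May 2012.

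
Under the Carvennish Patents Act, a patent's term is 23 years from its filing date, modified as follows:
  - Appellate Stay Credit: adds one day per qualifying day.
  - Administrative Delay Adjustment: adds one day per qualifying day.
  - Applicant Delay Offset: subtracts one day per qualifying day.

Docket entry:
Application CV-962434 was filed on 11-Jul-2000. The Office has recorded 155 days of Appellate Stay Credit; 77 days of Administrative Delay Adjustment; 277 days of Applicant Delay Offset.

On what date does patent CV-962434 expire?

May 27, 2023

Base term: filing date + 23 years → 11 July 2023.
Appellate Stay Credit: +155 days → 13 December 2023.
Administrative Delay Adjustment: +77 days → 28 February 2024.
Applicant Delay Offset: −277 days → 27 May 2023.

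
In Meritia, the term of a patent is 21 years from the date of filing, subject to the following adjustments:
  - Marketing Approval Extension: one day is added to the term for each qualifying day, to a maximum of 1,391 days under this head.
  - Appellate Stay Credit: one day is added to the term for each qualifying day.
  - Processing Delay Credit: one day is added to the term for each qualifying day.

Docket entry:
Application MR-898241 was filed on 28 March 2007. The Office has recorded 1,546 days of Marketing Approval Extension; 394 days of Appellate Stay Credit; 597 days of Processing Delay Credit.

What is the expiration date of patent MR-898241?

October 5, 2034

Base term: filing date + 21 years → 28 March 2028.
Marketing Approval Extension: 1546 days claimed exceeds the 1391-day cap, so +1391 days → 18 January 2032.
Appellate Stay Credit: +394 days → 15 February 2033.
Processing Delay Credit: +597 days → 5 October 2034.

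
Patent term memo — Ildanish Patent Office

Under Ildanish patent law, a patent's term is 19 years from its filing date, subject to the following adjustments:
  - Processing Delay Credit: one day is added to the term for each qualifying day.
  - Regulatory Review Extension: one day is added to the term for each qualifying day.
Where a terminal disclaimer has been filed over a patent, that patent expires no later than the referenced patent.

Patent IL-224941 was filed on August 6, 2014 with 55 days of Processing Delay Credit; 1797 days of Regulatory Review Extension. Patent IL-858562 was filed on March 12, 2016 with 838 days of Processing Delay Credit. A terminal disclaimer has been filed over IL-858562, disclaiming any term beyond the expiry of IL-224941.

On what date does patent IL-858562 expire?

Natural term of IL-858562:
  Base: filing + 19 years → 12 March 2035.
  Processing Delay Credit: +838 days → 27 June 2037.
Expiry of referenced patent IL-224941:
  Base: filing + 19 years → 6 August 2033.
  Processing Delay Credit: +55 days → 30 September 2033.
  Regulatory Review Extension: +1797 days → 1 September 2038.
Terminal disclaimer: IL-858562 expires on the earlier of 27 June 2037 and 1 September 2038.

2037-06-27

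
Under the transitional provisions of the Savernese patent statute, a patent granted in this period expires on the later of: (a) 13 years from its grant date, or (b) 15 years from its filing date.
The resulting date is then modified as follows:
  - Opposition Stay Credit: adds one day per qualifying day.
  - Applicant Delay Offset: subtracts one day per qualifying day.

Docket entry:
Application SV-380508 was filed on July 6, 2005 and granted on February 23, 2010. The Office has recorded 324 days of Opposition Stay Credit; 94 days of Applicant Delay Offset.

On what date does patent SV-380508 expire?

October 11, 2023

(a) grant + 13 years → 23 February 2023.
(b) filing + 15 years → 6 July 2020.
Later of the two: 23 February 2023.
Opposition Stay Credit: +324 days → 13 January 2024.
Applicant Delay Offset: −94 days → 11 October 2023.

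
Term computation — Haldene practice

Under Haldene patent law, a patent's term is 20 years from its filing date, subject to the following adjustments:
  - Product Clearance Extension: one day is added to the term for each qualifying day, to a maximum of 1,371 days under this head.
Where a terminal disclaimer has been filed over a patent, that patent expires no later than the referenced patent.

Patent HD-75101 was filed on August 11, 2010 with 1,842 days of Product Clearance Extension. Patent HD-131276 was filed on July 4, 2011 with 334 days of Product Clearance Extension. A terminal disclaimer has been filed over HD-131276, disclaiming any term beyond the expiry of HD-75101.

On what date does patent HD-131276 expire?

Natural term of HD-131276:
  Base: filing + 20 years → 4 July 2031.
  Product Clearance Extension: 334 days (within the 1371-day cap) → +334 days → 2 June 2032.
Expiry of referenced patent HD-75101:
  Base: filing + 20 years → 11 August 2030.
  Product Clearance Extension: 1842 days claimed exceeds the 1371-day cap, so +1371 days → 13 May 2034.
Terminal disclaimer: HD-131276 expires on the earlier of 2 June 2032 and 13 May 2034.

June 2, 2032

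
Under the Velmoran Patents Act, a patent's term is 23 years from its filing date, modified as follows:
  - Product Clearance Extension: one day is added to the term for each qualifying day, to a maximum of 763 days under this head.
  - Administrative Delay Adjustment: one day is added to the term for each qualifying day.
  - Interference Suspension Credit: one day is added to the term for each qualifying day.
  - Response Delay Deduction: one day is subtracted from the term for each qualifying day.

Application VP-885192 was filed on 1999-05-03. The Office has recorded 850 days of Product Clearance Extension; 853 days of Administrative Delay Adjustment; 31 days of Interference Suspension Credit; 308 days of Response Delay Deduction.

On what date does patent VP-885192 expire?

2026-01-01

Base term: filing date + 23 years → 3 May 2022.
Product Clearance Extension: 850 days claimed exceeds the 763-day cap, so +763 days → 4 June 2024.
Administrative Delay Adjustment: +853 days → 5 October 2026.
Interference Suspension Credit: +31 days → 5 November 2026.
Response Delay Deduction: −308 days → 1 January 2026.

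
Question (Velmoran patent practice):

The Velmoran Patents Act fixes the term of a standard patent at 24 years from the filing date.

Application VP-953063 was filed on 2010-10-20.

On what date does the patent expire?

Filing date + 24 years → 20 October 2034.

October 20, 2034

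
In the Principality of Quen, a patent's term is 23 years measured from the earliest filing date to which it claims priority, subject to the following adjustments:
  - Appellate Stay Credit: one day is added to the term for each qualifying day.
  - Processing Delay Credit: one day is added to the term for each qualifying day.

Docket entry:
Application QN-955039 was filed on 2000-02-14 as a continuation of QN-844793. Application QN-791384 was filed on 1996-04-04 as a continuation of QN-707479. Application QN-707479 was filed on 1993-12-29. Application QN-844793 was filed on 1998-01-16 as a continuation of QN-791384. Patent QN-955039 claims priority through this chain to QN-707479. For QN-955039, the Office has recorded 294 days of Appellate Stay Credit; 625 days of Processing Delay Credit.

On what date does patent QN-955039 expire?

Earliest priority filing: 29 December 1993.
Base term: 29 December 1993 + 23 years → 29 December 2016.
Appellate Stay Credit: +294 days → 19 October 2017.
Processing Delay Credit: +625 days → 6 July 2019.

July 6, 2019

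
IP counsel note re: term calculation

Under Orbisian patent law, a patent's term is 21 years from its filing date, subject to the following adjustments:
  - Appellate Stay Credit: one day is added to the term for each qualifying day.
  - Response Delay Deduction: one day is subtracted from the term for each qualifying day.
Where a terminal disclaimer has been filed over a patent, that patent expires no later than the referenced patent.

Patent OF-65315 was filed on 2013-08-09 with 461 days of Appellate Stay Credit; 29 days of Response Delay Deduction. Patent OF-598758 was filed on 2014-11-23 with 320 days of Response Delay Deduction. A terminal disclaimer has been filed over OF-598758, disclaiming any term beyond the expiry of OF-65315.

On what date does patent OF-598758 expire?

January 7, 2035

Natural term of OF-598758:
  Base: filing + 21 years → 23 November 2035.
  Response Delay Deduction: −320 days → 7 January 2035.
Expiry of referenced patent OF-65315:
  Base: filing + 21 years → 9 August 2034.
  Appellate Stay Credit: +461 days → 13 November 2035.
  Response Delay Deduction: −29 days → 15 October 2035.
Terminal disclaimer: OF-598758 expires on the earlier of 7 January 2035 and 15 October 2035.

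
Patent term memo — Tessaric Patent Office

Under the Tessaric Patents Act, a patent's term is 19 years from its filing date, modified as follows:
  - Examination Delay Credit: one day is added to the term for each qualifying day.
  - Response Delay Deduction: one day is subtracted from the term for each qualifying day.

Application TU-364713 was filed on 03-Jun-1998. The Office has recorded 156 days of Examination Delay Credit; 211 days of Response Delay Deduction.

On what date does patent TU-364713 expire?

April 9, 2017

Base term: filing date + 19 years → 3 June 2017.
Examination Delay Credit: +156 days → 6 November 2017.
Response Delay Deduction: −211 days → 9 April 2017.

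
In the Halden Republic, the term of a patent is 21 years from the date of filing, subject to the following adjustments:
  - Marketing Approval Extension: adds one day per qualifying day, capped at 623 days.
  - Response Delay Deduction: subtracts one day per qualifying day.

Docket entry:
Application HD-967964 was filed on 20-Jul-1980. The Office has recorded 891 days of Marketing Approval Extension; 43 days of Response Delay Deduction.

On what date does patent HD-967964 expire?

Base term: filing date + 21 years → 20 July 2001.
Marketing Approval Extension: 891 days claimed exceeds the 623-day cap, so +623 days → 4 April 2003.
Response Delay Deduction: −43 days → 20 February 2003.

February 20, 2003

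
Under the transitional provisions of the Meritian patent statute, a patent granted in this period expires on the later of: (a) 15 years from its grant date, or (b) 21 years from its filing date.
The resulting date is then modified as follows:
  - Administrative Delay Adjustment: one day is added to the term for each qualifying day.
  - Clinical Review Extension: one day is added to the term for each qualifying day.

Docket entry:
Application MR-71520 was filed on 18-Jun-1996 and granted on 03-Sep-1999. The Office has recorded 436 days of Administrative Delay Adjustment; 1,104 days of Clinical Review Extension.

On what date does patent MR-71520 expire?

2021-09-05

(a) grant + 15 years → 3 September 2014.
(b) filing + 21 years → 18 June 2017.
Later of the two: 18 June 2017.
Administrative Delay Adjustment: +436 days → 28 August 2018.
Clinical Review Extension: +1104 days → 5 September 2021.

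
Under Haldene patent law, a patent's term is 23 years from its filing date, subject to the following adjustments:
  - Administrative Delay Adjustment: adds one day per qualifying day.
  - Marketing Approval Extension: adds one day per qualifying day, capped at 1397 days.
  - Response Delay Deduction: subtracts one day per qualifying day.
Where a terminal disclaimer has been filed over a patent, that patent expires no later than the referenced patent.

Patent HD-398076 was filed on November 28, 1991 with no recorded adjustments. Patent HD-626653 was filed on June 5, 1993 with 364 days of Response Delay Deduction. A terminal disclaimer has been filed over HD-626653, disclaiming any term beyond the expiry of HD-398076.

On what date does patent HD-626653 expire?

November 28, 2014

Natural term of HD-626653:
  Base: filing + 23 years → 5 June 2016.
  Response Delay Deduction: −364 days → 7 June 2015.
Expiry of referenced patent HD-398076:
  Base: filing + 23 years → 28 November 2014.
Terminal disclaimer: HD-626653 expires on the earlier of 7 June 2015 and 28 November 2014.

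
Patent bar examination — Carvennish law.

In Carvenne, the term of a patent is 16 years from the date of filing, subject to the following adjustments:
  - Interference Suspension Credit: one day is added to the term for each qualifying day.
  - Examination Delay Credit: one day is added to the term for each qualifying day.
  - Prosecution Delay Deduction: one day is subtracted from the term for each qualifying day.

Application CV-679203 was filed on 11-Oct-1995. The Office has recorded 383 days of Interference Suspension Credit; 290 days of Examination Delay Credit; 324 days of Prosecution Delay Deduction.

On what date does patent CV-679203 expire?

Base term: filing date + 16 years → 11 October 2011.
Interference Suspension Credit: +383 days → 28 October 2012.
Examination Delay Credit: +290 days → 14 August 2013.
Prosecution Delay Deduction: −324 days → 24 September 2012.

2012-09-24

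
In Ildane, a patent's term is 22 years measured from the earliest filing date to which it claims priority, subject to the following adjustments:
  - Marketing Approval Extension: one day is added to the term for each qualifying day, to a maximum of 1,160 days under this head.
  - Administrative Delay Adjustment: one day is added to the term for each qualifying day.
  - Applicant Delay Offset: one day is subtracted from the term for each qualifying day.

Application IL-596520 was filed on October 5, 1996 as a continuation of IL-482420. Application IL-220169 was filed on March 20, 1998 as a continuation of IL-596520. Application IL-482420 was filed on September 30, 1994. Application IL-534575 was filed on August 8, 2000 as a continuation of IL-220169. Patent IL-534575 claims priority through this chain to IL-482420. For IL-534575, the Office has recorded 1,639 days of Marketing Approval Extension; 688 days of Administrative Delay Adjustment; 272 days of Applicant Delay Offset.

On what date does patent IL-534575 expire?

Earliest priority filing: 30 September 1994.
Base term: 30 September 1994 + 22 years → 30 September 2016.
Marketing Approval Extension: 1639 days claimed exceeds the 1160-day cap, so +1160 days → 4 December 2019.
Administrative Delay Adjustment: +688 days → 22 October 2021.
Applicant Delay Offset: −272 days → 23 January 2021.

January 23, 2021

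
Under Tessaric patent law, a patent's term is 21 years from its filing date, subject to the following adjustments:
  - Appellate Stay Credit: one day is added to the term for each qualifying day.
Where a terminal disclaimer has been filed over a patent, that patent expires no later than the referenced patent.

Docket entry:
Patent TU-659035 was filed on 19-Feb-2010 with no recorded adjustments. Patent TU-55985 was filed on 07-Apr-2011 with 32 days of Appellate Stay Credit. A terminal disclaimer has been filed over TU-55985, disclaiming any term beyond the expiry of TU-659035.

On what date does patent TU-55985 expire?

Natural term of TU-55985:
  Base: filing + 21 years → 7 April 2032.
  Appellate Stay Credit: +32 days → 9 May 2032.
Expiry of referenced patent TU-659035:
  Base: filing + 21 years → 19 February 2031.
Terminal disclaimer: TU-55985 expires on the earlier of 9 May 2032 and 19 February 2031.

2031-02-19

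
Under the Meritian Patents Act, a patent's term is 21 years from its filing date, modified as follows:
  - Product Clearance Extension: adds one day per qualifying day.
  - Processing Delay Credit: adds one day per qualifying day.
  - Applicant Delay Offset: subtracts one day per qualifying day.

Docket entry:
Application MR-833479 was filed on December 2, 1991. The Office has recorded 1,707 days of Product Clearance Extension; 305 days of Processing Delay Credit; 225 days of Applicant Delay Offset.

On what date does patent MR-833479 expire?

Base term: filing date + 21 years → 2 December 2012.
Product Clearance Extension: +1707 days → 5 August 2017.
Processing Delay Credit: +305 days → 6 June 2018.
Applicant Delay Offset: −225 days → 24 October 2017.

2017-10-24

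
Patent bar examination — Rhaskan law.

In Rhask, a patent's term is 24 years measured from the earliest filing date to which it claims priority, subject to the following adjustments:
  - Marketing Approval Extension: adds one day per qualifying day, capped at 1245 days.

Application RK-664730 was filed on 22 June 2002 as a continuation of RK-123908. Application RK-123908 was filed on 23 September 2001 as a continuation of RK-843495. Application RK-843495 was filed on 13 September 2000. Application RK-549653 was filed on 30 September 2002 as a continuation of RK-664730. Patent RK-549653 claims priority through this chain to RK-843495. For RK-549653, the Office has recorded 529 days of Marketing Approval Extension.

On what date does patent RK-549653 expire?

Earliest priority filing: 13 September 2000.
Base term: 13 September 2000 + 24 years → 13 September 2024.
Marketing Approval Extension: 529 days (within the 1245-day cap) → +529 days → 24 February 2026.

2026-02-24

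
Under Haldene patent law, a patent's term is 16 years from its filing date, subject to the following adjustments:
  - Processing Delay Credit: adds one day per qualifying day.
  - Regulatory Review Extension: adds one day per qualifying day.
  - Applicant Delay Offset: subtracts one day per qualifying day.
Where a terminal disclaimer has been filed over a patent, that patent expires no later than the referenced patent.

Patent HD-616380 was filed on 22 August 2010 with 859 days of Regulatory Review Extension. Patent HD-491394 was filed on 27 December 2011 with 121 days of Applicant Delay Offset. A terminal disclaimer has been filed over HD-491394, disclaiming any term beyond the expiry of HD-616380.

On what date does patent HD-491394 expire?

August 28, 2027

Natural term of HD-491394:
  Base: filing + 16 years → 27 December 2027.
  Applicant Delay Offset: −121 days → 28 August 2027.
Expiry of referenced patent HD-616380:
  Base: filing + 16 years → 22 August 2026.
  Regulatory Review Extension: +859 days → 28 December 2028.
Terminal disclaimer: HD-491394 expires on the earlier of 28 August 2027 and 28 December 2028.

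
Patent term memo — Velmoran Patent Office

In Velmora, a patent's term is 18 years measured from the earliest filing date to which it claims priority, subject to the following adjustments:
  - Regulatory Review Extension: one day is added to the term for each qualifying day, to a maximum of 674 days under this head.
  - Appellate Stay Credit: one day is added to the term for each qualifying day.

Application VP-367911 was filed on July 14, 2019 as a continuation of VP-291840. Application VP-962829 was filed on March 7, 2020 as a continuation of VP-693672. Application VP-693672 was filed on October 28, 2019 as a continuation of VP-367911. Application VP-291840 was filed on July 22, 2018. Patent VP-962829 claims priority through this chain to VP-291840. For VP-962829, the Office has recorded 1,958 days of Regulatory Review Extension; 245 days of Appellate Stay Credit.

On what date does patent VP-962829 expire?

Earliest priority filing: 22 July 2018.
Base term: 22 July 2018 + 18 years → 22 July 2036.
Regulatory Review Extension: 1958 days claimed exceeds the 674-day cap, so +674 days → 27 May 2038.
Appellate Stay Credit: +245 days → 27 January 2039.

2039-01-27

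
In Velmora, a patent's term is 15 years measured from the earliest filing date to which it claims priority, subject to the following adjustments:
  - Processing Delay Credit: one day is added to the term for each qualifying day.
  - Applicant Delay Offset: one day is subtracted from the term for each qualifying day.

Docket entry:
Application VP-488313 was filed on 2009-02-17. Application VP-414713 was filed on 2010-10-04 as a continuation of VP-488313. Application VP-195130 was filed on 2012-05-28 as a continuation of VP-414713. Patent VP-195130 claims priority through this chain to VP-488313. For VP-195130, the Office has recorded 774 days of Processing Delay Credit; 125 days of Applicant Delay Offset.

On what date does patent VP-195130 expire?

2025-11-27

Earliest priority filing: 17 February 2009.
Base term: 17 February 2009 + 15 years → 17 February 2024.
Processing Delay Credit: +774 days → 1 April 2026.
Applicant Delay Offset: −125 days → 27 November 2025.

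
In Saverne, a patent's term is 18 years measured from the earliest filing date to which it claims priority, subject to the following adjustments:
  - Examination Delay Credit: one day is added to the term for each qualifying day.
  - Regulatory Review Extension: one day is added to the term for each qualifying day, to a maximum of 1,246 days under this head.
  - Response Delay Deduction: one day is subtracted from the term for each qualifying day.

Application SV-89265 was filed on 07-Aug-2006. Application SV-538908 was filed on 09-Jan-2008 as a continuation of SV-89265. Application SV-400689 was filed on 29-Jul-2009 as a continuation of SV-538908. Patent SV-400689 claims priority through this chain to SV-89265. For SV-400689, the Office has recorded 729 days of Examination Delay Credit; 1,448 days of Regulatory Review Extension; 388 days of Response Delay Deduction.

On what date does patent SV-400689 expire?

Earliest priority filing: 7 August 2006.
Base term: 7 August 2006 + 18 years → 7 August 2024.
Examination Delay Credit: +729 days → 6 August 2026.
Regulatory Review Extension: 1448 days claimed exceeds the 1246-day cap, so +1246 days → 3 January 2030.
Response Delay Deduction: −388 days → 11 December 2028.

December 11, 2028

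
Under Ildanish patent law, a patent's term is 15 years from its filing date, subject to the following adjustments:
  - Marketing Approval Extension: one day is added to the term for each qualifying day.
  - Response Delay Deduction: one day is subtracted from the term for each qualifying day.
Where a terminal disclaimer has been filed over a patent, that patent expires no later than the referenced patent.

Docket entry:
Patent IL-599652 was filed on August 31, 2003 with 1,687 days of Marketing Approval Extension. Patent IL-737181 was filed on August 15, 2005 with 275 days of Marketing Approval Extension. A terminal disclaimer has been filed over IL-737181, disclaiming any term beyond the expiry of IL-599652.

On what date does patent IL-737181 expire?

Natural term of IL-737181:
  Base: filing + 15 years → 15 August 2020.
  Marketing Approval Extension: +275 days → 17 May 2021.
Expiry of referenced patent IL-599652:
  Base: filing + 15 years → 31 August 2018.
  Marketing Approval Extension: +1687 days → 14 April 2023.
Terminal disclaimer: IL-737181 expires on the earlier of 17 May 2021 and 14 April 2023.

May 17, 2021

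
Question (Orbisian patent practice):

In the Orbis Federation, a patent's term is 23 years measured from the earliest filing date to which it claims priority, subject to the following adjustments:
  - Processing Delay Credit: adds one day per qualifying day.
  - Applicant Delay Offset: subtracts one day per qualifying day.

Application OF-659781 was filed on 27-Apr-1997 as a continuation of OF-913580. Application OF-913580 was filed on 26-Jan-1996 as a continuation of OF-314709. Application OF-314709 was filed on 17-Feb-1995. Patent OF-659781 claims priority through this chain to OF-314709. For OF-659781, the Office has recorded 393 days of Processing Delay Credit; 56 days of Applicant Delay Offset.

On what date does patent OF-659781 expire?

Earliest priority filing: 17 February 1995.
Base term: 17 February 1995 + 23 years → 17 February 2018.
Processing Delay Credit: +393 days → 17 March 2019.
Applicant Delay Offset: −56 days → 20 January 2019.

2019-01-20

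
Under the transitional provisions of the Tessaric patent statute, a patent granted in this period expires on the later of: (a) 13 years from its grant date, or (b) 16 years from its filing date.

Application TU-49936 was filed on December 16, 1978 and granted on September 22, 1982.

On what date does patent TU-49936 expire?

(a) grant + 13 years → 22 September 1995.
(b) filing + 16 years → 16 December 1994.
Later of the two: 22 September 1995.

September 22, 1995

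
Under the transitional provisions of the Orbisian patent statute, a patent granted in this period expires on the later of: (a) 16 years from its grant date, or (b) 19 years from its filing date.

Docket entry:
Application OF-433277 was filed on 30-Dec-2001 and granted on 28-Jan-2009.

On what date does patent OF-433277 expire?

(a) grant + 16 years → 28 January 2025.
(b) filing + 19 years → 30 December 2020.
Later of the two: 28 January 2025.

January 28, 2025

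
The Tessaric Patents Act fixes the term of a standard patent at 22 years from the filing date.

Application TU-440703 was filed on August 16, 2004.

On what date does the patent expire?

August 16, 2026

Filing date + 22 years → 16 August 2026.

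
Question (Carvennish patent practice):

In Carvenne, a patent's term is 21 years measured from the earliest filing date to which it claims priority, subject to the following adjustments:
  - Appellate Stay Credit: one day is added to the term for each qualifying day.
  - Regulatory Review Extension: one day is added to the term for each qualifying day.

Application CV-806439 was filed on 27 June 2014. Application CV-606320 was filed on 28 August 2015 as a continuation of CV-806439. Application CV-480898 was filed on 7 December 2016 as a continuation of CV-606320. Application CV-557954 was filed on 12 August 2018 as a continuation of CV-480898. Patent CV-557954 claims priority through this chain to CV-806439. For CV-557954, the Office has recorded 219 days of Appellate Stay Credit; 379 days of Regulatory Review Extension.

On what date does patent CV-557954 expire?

2037-02-14

Earliest priority filing: 27 June 2014.
Base term: 27 June 2014 + 21 years → 27 June 2035.
Appellate Stay Credit: +219 days → 1 February 2036.
Regulatory Review Extension: +379 days → 14 February 2037.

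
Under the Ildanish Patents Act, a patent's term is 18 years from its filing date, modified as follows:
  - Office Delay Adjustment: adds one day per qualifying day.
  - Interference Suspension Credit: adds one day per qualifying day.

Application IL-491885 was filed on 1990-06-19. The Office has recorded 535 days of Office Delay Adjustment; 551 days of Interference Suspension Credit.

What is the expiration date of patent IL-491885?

Base term: filing date + 18 years → 19 June 2008.
Office Delay Adjustment: +535 days → 6 December 2009.
Interference Suspension Credit: +551 days → 10 June 2011.

2011-06-10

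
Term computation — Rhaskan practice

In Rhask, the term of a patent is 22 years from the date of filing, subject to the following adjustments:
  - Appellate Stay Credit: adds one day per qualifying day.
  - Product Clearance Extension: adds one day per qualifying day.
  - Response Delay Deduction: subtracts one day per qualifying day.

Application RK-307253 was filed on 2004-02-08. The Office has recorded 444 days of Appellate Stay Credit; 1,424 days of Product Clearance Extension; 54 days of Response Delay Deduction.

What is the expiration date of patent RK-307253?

2031-01-27

Base term: filing date + 22 years → 8 February 2026.
Appellate Stay Credit: +444 days → 28 April 2027.
Product Clearance Extension: +1424 days → 22 March 2031.
Response Delay Deduction: −54 days → 27 January 2031.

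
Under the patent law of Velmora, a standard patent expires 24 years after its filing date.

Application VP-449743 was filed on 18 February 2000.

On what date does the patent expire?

February 18, 2024

Filing date + 24 years → 18 February 2024.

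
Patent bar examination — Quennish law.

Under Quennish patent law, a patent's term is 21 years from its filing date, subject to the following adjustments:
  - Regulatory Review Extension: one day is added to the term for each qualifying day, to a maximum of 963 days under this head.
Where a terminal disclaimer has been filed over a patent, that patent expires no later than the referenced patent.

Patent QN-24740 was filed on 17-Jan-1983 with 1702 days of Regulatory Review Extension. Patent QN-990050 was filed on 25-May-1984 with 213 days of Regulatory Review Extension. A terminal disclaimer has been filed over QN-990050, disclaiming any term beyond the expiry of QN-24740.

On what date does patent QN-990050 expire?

December 24, 2005

Natural term of QN-990050:
  Base: filing + 21 years → 25 May 2005.
  Regulatory Review Extension: 213 days (within the 963-day cap) → +213 days → 24 December 2005.
Expiry of referenced patent QN-24740:
  Base: filing + 21 years → 17 January 2004.
  Regulatory Review Extension: 1702 days claimed exceeds the 963-day cap, so +963 days → 6 September 2006.
Terminal disclaimer: QN-990050 expires on the earlier of 24 December 2005 and 6 September 2006.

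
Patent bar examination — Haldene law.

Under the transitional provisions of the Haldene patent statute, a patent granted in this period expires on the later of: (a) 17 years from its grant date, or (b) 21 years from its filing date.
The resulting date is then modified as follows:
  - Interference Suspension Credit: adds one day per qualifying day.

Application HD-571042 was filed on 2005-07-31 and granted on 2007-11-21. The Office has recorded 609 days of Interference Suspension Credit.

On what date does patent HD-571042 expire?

2028-03-31

(a) grant + 17 years → 21 November 2024.
(b) filing + 21 years → 31 July 2026.
Later of the two: 31 July 2026.
Interference Suspension Credit: +609 days → 31 March 2028.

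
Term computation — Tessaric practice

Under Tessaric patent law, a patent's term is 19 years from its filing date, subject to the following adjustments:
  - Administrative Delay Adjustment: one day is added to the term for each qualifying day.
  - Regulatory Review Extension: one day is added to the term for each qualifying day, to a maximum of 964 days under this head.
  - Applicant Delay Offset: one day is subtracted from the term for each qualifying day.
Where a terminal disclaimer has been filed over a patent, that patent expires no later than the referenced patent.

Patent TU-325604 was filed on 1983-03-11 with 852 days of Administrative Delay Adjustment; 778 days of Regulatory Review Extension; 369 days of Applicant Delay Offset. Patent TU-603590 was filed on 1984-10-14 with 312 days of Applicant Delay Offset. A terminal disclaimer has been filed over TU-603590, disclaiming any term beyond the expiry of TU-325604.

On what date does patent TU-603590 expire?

2002-12-06

Natural term of TU-603590:
  Base: filing + 19 years → 14 October 2003.
  Applicant Delay Offset: −312 days → 6 December 2002.
Expiry of referenced patent TU-325604:
  Base: filing + 19 years → 11 March 2002.
  Administrative Delay Adjustment: +852 days → 10 July 2004.
  Regulatory Review Extension: 778 days (within the 964-day cap) → +778 days → 27 August 2006.
  Applicant Delay Offset: −369 days → 23 August 2005.
Terminal disclaimer: TU-603590 expires on the earlier of 6 December 2002 and 23 August 2005.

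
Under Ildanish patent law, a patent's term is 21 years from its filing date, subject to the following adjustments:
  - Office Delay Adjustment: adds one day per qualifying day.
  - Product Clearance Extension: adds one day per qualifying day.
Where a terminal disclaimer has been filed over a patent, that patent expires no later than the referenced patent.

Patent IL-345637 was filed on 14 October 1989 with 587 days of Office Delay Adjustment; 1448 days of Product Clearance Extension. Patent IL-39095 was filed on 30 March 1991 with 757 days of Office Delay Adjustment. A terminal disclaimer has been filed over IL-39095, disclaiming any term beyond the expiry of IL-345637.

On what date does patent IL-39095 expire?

Natural term of IL-39095:
  Base: filing + 21 years → 30 March 2012.
  Office Delay Adjustment: +757 days → 26 April 2014.
Expiry of referenced patent IL-345637:
  Base: filing + 21 years → 14 October 2010.
  Office Delay Adjustment: +587 days → 23 May 2012.
  Product Clearance Extension: +1448 days → 10 May 2016.
Terminal disclaimer: IL-39095 expires on the earlier of 26 April 2014 and 10 May 2016.

2014-04-26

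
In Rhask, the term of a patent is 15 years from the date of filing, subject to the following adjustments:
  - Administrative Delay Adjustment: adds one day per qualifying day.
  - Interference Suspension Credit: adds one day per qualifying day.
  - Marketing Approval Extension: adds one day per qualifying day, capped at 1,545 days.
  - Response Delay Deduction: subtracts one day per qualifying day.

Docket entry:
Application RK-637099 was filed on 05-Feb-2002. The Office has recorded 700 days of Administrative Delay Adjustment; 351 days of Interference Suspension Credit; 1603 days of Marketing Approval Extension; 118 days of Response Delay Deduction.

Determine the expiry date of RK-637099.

Base term: filing date + 15 years → 5 February 2017.
Administrative Delay Adjustment: +700 days → 6 January 2019.
Interference Suspension Credit: +351 days → 23 December 2019.
Marketing Approval Extension: 1603 days claimed exceeds the 1545-day cap, so +1545 days → 16 March 2024.
Response Delay Deduction: −118 days → 19 November 2023.

November 19, 2023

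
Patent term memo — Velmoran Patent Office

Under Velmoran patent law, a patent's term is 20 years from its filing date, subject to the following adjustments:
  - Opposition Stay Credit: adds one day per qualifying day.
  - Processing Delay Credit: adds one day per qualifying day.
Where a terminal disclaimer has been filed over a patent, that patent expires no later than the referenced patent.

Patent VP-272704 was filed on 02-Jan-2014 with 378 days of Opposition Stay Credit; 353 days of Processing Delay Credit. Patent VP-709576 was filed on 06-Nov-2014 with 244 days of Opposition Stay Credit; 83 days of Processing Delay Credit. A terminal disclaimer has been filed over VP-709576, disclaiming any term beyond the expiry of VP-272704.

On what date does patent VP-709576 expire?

2035-09-29

Natural term of VP-709576:
  Base: filing + 20 years → 6 November 2034.
  Opposition Stay Credit: +244 days → 8 July 2035.
  Processing Delay Credit: +83 days → 29 September 2035.
Expiry of referenced patent VP-272704:
  Base: filing + 20 years → 2 January 2034.
  Opposition Stay Credit: +378 days → 15 January 2035.
  Processing Delay Credit: +353 days → 3 January 2036.
Terminal disclaimer: VP-709576 expires on the earlier of 29 September 2035 and 3 January 2036.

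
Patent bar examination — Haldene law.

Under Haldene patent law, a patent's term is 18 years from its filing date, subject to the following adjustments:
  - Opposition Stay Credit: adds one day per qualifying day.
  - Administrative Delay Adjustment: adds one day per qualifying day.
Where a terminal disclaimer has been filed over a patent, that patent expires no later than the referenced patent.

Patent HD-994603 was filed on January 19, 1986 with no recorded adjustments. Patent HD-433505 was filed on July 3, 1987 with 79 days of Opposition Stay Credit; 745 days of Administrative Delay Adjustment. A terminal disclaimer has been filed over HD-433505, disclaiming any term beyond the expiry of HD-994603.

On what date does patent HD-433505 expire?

Natural term of HD-433505:
  Base: filing + 18 years → 3 July 2005.
  Opposition Stay Credit: +79 days → 20 September 2005.
  Administrative Delay Adjustment: +745 days → 5 October 2007.
Expiry of referenced patent HD-994603:
  Base: filing + 18 years → 19 January 2004.
Terminal disclaimer: HD-433505 expires on the earlier of 5 October 2007 and 19 January 2004.

2004-01-19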